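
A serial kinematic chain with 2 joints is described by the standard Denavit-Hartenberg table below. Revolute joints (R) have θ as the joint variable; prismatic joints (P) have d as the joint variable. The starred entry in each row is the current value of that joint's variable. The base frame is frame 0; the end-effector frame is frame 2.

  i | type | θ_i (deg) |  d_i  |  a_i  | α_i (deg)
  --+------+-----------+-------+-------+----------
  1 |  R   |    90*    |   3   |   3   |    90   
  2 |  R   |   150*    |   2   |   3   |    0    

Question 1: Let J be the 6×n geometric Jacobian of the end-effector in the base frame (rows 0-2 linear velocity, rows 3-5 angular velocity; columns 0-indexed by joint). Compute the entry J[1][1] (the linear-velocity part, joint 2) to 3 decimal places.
-1.500

axis z_1 = (1.0000,-0.0000,0.0000); lever o_n−o_1 = (2.0000,-2.5981,1.5000)
cross product → J_v[:, 1] = (0.0000,-1.5000,-2.5981)
J_ω[:, 1] = z_1
entry J[1][1] = -1.5000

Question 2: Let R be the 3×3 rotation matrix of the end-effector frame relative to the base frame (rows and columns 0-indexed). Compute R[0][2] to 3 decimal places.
1.000

End-effector z-axis (col 2 of R) = (1.0000,-0.0000,0.0000)
R[0][2] = 1.0000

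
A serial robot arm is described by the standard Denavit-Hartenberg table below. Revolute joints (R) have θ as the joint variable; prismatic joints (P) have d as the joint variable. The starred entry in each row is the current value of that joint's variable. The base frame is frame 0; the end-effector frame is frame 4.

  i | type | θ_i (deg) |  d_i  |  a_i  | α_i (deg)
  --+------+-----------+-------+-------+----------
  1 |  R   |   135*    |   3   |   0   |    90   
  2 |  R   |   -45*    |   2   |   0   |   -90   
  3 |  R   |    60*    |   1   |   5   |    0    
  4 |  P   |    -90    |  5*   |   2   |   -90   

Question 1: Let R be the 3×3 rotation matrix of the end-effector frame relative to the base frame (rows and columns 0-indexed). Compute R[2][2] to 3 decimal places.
End-effector z-axis (col 2 of R) = (-0.8624,-0.3624,-0.3536)
R[2][2] = -0.3536

-0.354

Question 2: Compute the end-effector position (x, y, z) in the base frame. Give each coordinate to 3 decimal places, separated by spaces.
after link 1: o_1 = (0.0000, 0.0000, 3.0000)
after link 2: o_2 = (1.4142, 1.4142, 3.0000)
after link 3: o_3 = (-3.3976, 0.1024, 1.9393)
after link 4: o_4 = (-6.0566, 4.1755, 4.2501)

-6.057 4.175 4.250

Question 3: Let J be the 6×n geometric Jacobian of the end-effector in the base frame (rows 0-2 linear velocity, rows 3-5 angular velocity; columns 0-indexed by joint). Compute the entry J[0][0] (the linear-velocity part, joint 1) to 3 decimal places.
axis z_0 = ẑ; lever o_n−o_0 = (-6.0566,4.1755,4.2501)
cross product → J_v[:, 0] = (-4.1755,-6.0566,0.0000)
J_ω[:, 0] = z_0
entry J[0][0] = -4.1755

-4.175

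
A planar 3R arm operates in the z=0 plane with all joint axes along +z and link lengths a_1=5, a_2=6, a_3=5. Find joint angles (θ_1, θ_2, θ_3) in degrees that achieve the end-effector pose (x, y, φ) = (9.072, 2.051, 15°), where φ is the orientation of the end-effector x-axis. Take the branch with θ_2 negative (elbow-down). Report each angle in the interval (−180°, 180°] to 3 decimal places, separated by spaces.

wrist centre = target − a_3·(cos φ, sin φ) = (4.2424, 0.7569)
cos θ_2 = (18.5706−5²−6²)/(2·5·6) = -0.7072; θ_2 = -135.0040° (elbow-down)
β = atan2(0.7569,4.2424) = 10.1160°; ψ = atan2(-4.2423,0.7571) = -79.8819°
θ_1 = β − ψ = 89.9979°
θ_3 = φ − θ_1 − θ_2 = 60.0061° (wrapped to (-180°,180°])

89.998 -135.004 60.006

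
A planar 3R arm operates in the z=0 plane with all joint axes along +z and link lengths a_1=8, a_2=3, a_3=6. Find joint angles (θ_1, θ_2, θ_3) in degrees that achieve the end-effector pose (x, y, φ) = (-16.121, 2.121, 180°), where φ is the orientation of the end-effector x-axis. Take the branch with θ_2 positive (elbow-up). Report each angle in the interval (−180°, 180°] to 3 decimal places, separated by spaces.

wrist centre = target − a_3·(cos φ, sin φ) = (-10.1210, 2.1210)
cos θ_2 = (106.9333−8²−3²)/(2·8·3) = 0.7069; θ_2 = 45.0132° (elbow-up)
β = atan2(2.1210,-10.1210) = 168.1641°; ψ = atan2(2.1218,10.1208) = 11.8405°
θ_1 = β − ψ = 156.3237°
θ_3 = φ − θ_1 − θ_2 = -21.3369° (wrapped to (-180°,180°])

156.324 45.013 -21.337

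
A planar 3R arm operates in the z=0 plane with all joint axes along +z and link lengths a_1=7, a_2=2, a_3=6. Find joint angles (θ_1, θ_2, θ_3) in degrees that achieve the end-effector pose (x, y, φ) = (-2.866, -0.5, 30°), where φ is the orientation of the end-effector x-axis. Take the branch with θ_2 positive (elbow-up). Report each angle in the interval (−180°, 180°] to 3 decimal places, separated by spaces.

-163.066 30.002 163.065

wrist centre = target − a_3·(cos φ, sin φ) = (-8.0622, -3.5000)
cos θ_2 = (77.2483−7²−2²)/(2·7·2) = 0.8660; θ_2 = 30.0017° (elbow-up)
β = atan2(-3.5000,-8.0622) = -156.5330°; ψ = atan2(1.0001,8.7320) = 6.5334°
θ_1 = β − ψ = -163.0665°
θ_3 = φ − θ_1 − θ_2 = 163.0648° (wrapped to (-180°,180°])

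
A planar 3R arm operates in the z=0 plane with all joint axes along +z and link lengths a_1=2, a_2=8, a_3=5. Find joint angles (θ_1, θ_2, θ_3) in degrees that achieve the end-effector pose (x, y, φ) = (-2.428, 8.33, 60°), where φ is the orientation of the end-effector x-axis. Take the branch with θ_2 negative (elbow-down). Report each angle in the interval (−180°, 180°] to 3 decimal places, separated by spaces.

wrist centre = target − a_3·(cos φ, sin φ) = (-4.9280, 3.9999)
cos θ_2 = (40.2842−2²−8²)/(2·2·8) = -0.8661; θ_2 = -150.0108° (elbow-down)
β = atan2(3.9999,-4.9280) = 140.9351°; ψ = atan2(-3.9987,-4.9290) = -140.9488°
θ_1 = β − ψ = 281.8838°
θ_3 = φ − θ_1 − θ_2 = -71.8730° (wrapped to (-180°,180°])

-78.116 -150.011 -71.873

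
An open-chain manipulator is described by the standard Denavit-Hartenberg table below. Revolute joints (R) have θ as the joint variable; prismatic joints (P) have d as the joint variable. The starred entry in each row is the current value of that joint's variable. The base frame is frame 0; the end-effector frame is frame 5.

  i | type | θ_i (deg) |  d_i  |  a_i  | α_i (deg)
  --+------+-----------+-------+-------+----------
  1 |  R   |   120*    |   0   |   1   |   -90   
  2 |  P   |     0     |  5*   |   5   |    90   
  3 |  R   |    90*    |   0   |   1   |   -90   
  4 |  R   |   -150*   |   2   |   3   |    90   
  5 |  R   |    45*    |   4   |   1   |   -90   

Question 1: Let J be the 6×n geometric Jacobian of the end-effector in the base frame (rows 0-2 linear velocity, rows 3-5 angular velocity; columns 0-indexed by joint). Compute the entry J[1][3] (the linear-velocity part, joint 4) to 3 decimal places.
0.805

axis z_3 = (0.5000,-0.8660,0.0000); lever o_n−o_3 = (5.8659,0.2608,-1.6105)
cross product → J_v[:, 3] = (1.3948,0.8053,5.2104)
J_ω[:, 3] = z_3
entry J[1][3] = 0.8053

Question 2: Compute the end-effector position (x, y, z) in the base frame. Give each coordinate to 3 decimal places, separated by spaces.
after link 1: o_1 = (-0.5000, 0.8660, 0.0000)
after link 2: o_2 = (-7.3301, 2.6962, 0.0000)
after link 3: o_3 = (-8.1962, 2.1962, 0.0000)
after link 4: o_4 = (-4.9462, 1.7631, 1.5000)
after link 5: o_5 = (-2.3302, 2.4570, -1.6105)

-2.330 2.457 -1.611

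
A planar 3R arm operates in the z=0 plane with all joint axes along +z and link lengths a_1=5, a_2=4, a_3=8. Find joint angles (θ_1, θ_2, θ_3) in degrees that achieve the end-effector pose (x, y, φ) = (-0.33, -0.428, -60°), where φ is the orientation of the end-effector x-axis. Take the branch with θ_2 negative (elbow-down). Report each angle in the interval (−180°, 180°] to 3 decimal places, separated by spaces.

149.997 -59.997 -150.000

wrist centre = target − a_3·(cos φ, sin φ) = (-4.3300, 6.5002)
cos θ_2 = (61.0015−5²−4²)/(2·5·4) = 0.5000; θ_2 = -59.9974° (elbow-down)
β = atan2(6.5002,-4.3300) = 123.6689°; ψ = atan2(-3.4640,7.0002) = -26.3284°
θ_1 = β − ψ = 149.9973°
θ_3 = φ − θ_1 − θ_2 = -149.9999° (wrapped to (-180°,180°])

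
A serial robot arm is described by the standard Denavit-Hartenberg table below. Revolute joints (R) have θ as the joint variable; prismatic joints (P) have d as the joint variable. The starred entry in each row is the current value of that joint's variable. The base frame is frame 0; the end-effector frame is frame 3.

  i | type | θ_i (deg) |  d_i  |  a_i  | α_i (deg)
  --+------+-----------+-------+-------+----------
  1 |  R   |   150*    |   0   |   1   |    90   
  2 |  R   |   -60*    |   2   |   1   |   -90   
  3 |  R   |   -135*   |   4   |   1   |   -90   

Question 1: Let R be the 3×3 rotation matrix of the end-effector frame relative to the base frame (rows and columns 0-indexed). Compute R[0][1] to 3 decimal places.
0.750

End-effector y-axis (col 1 of R) = (0.7500,-0.4330,-0.5000)
R[0][1] = 0.7500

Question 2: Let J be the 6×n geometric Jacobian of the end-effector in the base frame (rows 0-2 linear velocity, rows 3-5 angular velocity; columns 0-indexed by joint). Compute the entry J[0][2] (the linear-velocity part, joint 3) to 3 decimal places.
0.047

axis z_2 = (-0.7500,0.4330,0.5000); lever o_n−o_2 = (-2.3403,2.1676,2.6124)
cross product → J_v[:, 2] = (0.0474,0.7891,-0.6124)
J_ω[:, 2] = z_2
entry J[0][2] = 0.0474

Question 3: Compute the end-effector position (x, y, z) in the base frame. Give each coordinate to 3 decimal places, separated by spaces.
-2.639 4.650 1.746

after link 1: o_1 = (-0.8660, 0.5000, 0.0000)
after link 2: o_2 = (-0.2990, 2.4821, -0.8660)
after link 3: o_3 = (-2.6393, 4.6497, 1.7463)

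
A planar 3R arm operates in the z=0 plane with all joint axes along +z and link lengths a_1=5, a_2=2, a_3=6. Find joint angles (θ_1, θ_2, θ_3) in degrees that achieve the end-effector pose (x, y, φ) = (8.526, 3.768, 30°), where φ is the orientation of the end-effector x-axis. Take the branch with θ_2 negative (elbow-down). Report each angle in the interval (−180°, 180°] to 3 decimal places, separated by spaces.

29.998 -150.010 150.012

wrist centre = target − a_3·(cos φ, sin φ) = (3.3298, 0.7680)
cos θ_2 = (11.6777−5²−2²)/(2·5·2) = -0.8661; θ_2 = -150.0102° (elbow-down)
β = atan2(0.7680,3.3298) = 12.9877°; ψ = atan2(-0.9997,3.2678) = -17.0102°
θ_1 = β − ψ = 29.9978°
θ_3 = φ − θ_1 − θ_2 = 150.0124° (wrapped to (-180°,180°])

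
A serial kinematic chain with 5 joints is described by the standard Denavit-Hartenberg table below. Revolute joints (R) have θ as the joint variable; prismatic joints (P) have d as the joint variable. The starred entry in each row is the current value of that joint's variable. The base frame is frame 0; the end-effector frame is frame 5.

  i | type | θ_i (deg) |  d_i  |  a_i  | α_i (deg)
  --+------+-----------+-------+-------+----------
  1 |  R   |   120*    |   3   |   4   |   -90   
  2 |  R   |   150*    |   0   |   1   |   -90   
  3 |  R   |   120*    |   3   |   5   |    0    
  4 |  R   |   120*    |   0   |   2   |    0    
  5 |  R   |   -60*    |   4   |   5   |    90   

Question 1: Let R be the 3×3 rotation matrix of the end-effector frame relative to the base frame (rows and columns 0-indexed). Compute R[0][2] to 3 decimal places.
0.866

End-effector z-axis (col 2 of R) = (0.8660,0.5000,-0.0000)
R[0][2] = 0.8660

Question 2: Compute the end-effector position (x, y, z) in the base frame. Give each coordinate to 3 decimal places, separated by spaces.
-1.248 7.357 12.812

after link 1: o_1 = (-2.0000, 3.4641, 3.0000)
after link 2: o_2 = (-1.5670, 2.7141, 2.5000)
after link 3: o_3 = (1.8505, 5.4551, 6.3481)
after link 4: o_4 = (-0.0825, 5.3391, 6.8481)
after link 5: o_5 = (-1.2476, 7.3571, 12.8122)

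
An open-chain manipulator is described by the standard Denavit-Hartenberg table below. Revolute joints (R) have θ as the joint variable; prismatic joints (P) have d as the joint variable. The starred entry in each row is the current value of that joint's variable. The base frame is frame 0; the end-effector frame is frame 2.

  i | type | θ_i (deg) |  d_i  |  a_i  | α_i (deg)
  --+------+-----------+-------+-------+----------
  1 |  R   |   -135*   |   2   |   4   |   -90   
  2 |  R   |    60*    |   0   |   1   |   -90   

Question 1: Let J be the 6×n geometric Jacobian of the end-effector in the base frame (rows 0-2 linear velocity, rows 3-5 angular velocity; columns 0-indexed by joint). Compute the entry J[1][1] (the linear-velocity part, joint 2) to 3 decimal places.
axis z_1 = (0.7071,-0.7071,0.0000); lever o_n−o_1 = (-0.3536,-0.3536,-0.8660)
cross product → J_v[:, 1] = (0.6124,0.6124,-0.5000)
J_ω[:, 1] = z_1
entry J[1][1] = 0.6124

0.612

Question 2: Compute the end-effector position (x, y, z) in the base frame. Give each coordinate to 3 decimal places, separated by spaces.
-3.182 -3.182 1.134

after link 1: o_1 = (-2.8284, -2.8284, 2.0000)
after link 2: o_2 = (-3.1820, -3.1820, 1.1340)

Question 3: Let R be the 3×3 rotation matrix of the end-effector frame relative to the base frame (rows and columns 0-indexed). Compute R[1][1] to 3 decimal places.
End-effector y-axis (col 1 of R) = (-0.7071,0.7071,-0.0000)
R[1][1] = 0.7071

0.707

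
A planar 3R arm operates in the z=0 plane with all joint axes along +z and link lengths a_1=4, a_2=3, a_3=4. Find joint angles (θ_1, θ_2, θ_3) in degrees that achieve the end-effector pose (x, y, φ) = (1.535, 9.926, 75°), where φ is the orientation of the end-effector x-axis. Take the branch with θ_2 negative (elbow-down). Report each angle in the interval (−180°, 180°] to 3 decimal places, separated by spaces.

110.571 -59.997 24.425

wrist centre = target − a_3·(cos φ, sin φ) = (0.4997, 6.0623)
cos θ_2 = (37.0012−4²−3²)/(2·4·3) = 0.5000; θ_2 = -59.9968° (elbow-down)
β = atan2(6.0623,0.4997) = 85.2877°; ψ = atan2(-2.5980,5.5001) = -25.2837°
θ_1 = β − ψ = 110.5714°
θ_3 = φ − θ_1 − θ_2 = 24.4254° (wrapped to (-180°,180°])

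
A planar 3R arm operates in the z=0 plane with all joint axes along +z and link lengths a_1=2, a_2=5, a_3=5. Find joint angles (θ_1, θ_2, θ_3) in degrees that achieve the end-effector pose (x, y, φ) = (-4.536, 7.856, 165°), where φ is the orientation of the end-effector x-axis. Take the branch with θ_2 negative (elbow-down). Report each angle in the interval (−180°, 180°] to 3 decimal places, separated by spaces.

119.996 -44.989 89.993

wrist centre = target − a_3·(cos φ, sin φ) = (0.2936, 6.5619)
cos θ_2 = (43.1448−2²−5²)/(2·2·5) = 0.7072; θ_2 = -44.9892° (elbow-down)
β = atan2(6.5619,0.2936) = 87.4379°; ψ = atan2(-3.5349,5.5362) = -32.5582°
θ_1 = β − ψ = 119.9961°
θ_3 = φ − θ_1 − θ_2 = 89.9931° (wrapped to (-180°,180°])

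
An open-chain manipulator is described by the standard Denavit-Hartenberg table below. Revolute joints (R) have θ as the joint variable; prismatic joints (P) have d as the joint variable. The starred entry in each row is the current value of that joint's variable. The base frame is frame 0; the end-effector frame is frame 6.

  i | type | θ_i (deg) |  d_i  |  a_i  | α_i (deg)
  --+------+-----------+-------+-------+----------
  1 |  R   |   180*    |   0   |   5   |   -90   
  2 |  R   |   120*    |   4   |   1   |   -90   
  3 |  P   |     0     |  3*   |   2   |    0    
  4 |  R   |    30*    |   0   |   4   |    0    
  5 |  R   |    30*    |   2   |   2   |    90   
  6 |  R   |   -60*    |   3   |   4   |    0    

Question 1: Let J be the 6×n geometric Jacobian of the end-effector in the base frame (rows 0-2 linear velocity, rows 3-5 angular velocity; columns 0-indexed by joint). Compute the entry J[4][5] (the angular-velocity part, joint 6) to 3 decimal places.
axis z_5 = (0.4330,-0.5000,-0.7500); lever o_n−o_5 = (-1.2010,0.2321,-4.8481)
cross product → J_v[:, 5] = (2.5981,3.0000,-0.5000)
J_ω[:, 5] = z_5
entry J[4][5] = -0.5000

-0.500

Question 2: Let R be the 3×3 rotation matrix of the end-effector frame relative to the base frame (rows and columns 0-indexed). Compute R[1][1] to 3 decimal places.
End-effector y-axis (col 1 of R) = (0.6495,0.7500,-0.1250)
R[1][1] = 0.7500

0.750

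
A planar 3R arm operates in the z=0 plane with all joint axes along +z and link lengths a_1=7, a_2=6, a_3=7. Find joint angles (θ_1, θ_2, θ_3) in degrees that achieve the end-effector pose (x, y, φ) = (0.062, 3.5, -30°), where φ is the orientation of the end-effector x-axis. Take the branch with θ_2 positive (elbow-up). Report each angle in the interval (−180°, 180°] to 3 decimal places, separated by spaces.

wrist centre = target − a_3·(cos φ, sin φ) = (-6.0002, 7.0000)
cos θ_2 = (85.0021−7²−6²)/(2·7·6) = 0.0000; θ_2 = 89.9985° (elbow-up)
β = atan2(7.0000,-6.0002) = 130.6021°; ψ = atan2(6.0000,7.0002) = 40.6007°
θ_1 = β − ψ = 90.0015°
θ_3 = φ − θ_1 − θ_2 = 150.0000° (wrapped to (-180°,180°])

90.001 89.999 150.000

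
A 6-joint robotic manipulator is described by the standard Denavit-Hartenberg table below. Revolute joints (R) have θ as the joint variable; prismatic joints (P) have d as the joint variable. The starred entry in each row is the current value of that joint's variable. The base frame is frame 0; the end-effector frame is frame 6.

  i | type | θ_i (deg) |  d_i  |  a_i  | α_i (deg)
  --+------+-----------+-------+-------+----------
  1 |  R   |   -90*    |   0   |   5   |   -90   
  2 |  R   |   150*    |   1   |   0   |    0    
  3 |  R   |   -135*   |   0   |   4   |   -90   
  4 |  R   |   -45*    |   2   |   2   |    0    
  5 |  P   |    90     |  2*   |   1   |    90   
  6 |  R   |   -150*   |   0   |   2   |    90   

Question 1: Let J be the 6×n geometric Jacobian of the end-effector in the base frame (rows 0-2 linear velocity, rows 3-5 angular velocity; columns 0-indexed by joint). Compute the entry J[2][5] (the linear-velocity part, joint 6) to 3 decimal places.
1.490

axis z_5 = (0.7071,-0.6830,-0.1830); lever o_n−o_5 = (1.2247,0.9242,1.2829)
cross product → J_v[:, 5] = (-0.7071,-1.1313,1.4900)
J_ω[:, 5] = z_5
entry J[2][5] = 1.4900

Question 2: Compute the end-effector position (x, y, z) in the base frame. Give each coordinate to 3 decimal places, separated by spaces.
2.932 -8.953 -4.165

after link 1: o_1 = (0.0000, -5.0000, 0.0000)
after link 2: o_2 = (1.0000, -5.0000, 0.0000)
after link 3: o_3 = (1.0000, -8.8637, -1.0353)
after link 4: o_4 = (2.4142, -9.7121, -3.3332)
after link 5: o_5 = (1.7071, -9.8775, -5.4480)
after link 6: o_6 = (2.9319, -8.9533, -4.1651)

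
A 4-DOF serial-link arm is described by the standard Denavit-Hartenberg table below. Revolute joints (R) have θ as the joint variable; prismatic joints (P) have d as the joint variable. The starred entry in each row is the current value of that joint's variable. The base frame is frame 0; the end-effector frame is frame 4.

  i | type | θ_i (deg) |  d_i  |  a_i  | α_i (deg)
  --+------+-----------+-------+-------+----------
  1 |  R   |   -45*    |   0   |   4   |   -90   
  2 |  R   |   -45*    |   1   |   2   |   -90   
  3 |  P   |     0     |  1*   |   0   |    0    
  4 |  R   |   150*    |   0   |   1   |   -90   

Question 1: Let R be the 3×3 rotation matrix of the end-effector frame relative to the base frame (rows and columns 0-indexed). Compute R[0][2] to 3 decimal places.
0.362

End-effector z-axis (col 2 of R) = (0.3624,0.8624,-0.3536)
R[0][2] = 0.3624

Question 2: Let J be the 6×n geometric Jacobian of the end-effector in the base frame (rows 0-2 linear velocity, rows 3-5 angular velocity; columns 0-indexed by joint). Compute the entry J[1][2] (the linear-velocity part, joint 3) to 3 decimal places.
prismatic axis z_2 = (0.5000,-0.5000,-0.7071)
J_v[:, 2] = z_2; J_ω[:, 2] = (0,0,0)
entry J[1][2] = -0.5000

-0.500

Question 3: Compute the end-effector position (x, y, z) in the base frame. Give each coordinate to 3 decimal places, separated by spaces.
4.249 -3.542 0.095

after link 1: o_1 = (2.8284, -2.8284, 0.0000)
after link 2: o_2 = (4.5355, -3.1213, 1.4142)
after link 3: o_3 = (5.0355, -3.6213, 0.7071)
after link 4: o_4 = (4.2490, -3.5419, 0.0947)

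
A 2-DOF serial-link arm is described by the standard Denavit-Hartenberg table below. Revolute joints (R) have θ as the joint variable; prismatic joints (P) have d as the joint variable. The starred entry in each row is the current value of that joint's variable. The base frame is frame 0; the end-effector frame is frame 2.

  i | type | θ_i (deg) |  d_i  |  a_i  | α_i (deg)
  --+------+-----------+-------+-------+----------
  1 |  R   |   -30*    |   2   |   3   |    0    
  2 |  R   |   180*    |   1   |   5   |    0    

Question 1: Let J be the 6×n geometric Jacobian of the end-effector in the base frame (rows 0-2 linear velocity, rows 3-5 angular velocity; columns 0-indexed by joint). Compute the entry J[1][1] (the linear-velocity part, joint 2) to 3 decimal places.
-4.330

axis z_1 = (0.0000,0.0000,1.0000); lever o_n−o_1 = (-4.3301,2.5000,1.0000)
cross product → J_v[:, 1] = (-2.5000,-4.3301,0.0000)
J_ω[:, 1] = z_1
entry J[1][1] = -4.3301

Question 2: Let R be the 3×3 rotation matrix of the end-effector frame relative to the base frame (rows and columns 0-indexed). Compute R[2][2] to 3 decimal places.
1.000

End-effector z-axis (col 2 of R) = (0.0000,0.0000,1.0000)
R[2][2] = 1.0000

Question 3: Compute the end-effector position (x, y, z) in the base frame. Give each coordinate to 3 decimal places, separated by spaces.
after link 1: o_1 = (2.5981, -1.5000, 2.0000)
after link 2: o_2 = (-1.7321, 1.0000, 3.0000)

-1.732 1.000 3.000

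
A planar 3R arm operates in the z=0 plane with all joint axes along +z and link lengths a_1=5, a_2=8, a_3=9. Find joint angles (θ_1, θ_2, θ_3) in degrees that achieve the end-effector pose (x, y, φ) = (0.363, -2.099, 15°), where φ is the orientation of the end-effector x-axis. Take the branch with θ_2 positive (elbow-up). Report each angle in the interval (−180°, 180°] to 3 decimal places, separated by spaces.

150.003 89.996 135.001

wrist centre = target − a_3·(cos φ, sin φ) = (-8.3303, -4.4284)
cos θ_2 = (89.0049−5²−8²)/(2·5·8) = 0.0001; θ_2 = 89.9965° (elbow-up)
β = atan2(-4.4284,-8.3303) = -152.0051°; ψ = atan2(8.0000,5.0005) = 57.9921°
θ_1 = β − ψ = -209.9972°
θ_3 = φ − θ_1 − θ_2 = 135.0007° (wrapped to (-180°,180°])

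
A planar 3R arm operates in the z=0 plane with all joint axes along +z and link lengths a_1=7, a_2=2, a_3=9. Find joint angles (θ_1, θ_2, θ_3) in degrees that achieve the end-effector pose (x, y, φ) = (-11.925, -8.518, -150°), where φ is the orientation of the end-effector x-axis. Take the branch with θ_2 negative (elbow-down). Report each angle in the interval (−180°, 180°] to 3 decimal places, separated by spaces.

-121.582 -134.981 106.563

wrist centre = target − a_3·(cos φ, sin φ) = (-4.1308, -4.0180)
cos θ_2 = (33.2076−7²−2²)/(2·7·2) = -0.7069; θ_2 = -134.9809° (elbow-down)
β = atan2(-4.0180,-4.1308) = -135.7929°; ψ = atan2(-1.4147,5.5863) = -14.2110°
θ_1 = β − ψ = -121.5818°
θ_3 = φ − θ_1 − θ_2 = 106.5628° (wrapped to (-180°,180°])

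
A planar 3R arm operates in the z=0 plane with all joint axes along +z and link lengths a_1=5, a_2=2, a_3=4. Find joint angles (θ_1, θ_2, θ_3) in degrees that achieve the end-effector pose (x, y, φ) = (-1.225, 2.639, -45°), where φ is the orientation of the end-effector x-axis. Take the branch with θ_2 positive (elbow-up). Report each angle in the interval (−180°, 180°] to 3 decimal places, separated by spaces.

118.107 29.986 166.907

wrist centre = target − a_3·(cos φ, sin φ) = (-4.0534, 5.4674)
cos θ_2 = (46.3230−5²−2²)/(2·5·2) = 0.8662; θ_2 = 29.9855° (elbow-up)
β = atan2(5.4674,-4.0534) = 126.5524°; ψ = atan2(0.9996,6.7323) = 8.4452°
θ_1 = β − ψ = 118.1072°
θ_3 = φ − θ_1 − θ_2 = 166.9072° (wrapped to (-180°,180°])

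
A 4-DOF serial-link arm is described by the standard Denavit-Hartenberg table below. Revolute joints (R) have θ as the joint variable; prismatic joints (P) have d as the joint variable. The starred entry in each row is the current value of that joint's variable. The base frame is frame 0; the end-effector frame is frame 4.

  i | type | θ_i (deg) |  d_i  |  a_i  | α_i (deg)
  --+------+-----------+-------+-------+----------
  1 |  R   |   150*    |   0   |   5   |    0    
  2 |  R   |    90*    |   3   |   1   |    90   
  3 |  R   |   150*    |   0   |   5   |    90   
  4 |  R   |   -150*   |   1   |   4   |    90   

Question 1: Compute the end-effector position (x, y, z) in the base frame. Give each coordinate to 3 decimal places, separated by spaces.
after link 1: o_1 = (-4.3301, 2.5000, 0.0000)
after link 2: o_2 = (-4.8301, 1.6340, 3.0000)
after link 3: o_3 = (-2.6651, 5.3840, 5.5000)
after link 4: o_4 = (-2.6830, 1.3529, 4.6340)

-2.683 1.353 4.634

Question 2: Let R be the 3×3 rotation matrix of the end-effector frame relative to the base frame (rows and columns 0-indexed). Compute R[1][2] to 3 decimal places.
End-effector z-axis (col 2 of R) = (-0.9665,0.0580,-0.2500)
R[1][2] = 0.0580

0.058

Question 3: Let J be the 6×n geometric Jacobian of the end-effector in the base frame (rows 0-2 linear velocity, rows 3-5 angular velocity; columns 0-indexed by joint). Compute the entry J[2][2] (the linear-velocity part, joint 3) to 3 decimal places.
-0.830

axis z_2 = (-0.8660,0.5000,0.0000); lever o_n−o_2 = (2.1471,-0.2811,1.6340)
cross product → J_v[:, 2] = (0.8170,1.4151,-0.8301)
J_ω[:, 2] = z_2
entry J[2][2] = -0.8301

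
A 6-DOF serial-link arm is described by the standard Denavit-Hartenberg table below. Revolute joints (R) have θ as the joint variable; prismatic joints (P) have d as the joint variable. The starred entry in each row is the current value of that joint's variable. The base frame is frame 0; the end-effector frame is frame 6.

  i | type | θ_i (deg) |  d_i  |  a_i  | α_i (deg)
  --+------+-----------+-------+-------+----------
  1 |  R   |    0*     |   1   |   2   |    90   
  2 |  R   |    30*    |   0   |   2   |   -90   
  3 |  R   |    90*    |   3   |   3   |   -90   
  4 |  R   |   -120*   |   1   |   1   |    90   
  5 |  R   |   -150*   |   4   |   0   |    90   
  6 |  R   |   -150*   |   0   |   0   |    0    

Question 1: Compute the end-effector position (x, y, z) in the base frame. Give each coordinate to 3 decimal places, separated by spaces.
1.933 -0.964 3.116

after link 1: o_1 = (2.0000, 0.0000, 1.0000)
after link 2: o_2 = (3.7321, 0.0000, 2.0000)
after link 3: o_3 = (2.2321, 3.0000, 4.5981)
after link 4: o_4 = (0.9330, 2.5000, 4.8481)
after link 5: o_5 = (1.9330, -0.9641, 3.1160)
after link 6: o_6 = (1.9330, -0.9641, 3.1160)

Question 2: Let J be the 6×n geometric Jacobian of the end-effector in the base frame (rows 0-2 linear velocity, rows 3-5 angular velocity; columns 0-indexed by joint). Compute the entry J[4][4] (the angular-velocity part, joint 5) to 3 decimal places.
-0.866

axis z_4 = (0.2500,-0.8660,-0.4330); lever o_n−o_4 = (1.0000,-3.4641,-1.7321)
cross product → J_v[:, 4] = (-0.0000,-0.0000,0.0000)
J_ω[:, 4] = z_4
entry J[4][4] = -0.8660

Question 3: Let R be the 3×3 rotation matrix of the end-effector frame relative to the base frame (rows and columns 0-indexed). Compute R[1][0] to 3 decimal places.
End-effector x-axis (col 0 of R) = (-0.8248,0.0580,0.5625)
R[1][0] = 0.0580

0.058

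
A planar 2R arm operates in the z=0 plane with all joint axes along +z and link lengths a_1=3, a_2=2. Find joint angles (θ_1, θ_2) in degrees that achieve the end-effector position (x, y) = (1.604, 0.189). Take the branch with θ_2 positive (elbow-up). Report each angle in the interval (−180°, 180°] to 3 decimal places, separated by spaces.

-31.545 149.992

cos θ_2 = (2.6085−3²−2²)/(2·3·2) = -0.8660; θ_2 = 149.9920° (elbow-up)
β = atan2(0.1890,1.6040) = 6.7202°; ψ = atan2(1.0002,1.2681) = 38.2657°
θ_1 = β − ψ = -31.5455°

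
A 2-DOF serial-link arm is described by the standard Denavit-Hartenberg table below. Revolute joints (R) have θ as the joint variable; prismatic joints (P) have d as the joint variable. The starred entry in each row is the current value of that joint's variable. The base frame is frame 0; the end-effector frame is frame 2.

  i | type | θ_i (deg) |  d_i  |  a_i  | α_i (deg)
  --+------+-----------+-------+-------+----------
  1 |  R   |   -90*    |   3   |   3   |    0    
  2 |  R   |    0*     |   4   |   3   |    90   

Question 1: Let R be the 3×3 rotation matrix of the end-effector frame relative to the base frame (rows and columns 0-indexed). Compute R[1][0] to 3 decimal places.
-1.000

End-effector x-axis (col 0 of R) = (0.0000,-1.0000,0.0000)
R[1][0] = -1.0000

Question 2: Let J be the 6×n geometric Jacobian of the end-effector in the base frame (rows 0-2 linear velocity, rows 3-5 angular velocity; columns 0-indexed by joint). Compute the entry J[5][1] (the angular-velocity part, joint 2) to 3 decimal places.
1.000

axis z_1 = (0.0000,0.0000,1.0000); lever o_n−o_1 = (0.0000,-3.0000,4.0000)
cross product → J_v[:, 1] = (3.0000,0.0000,-0.0000)
J_ω[:, 1] = z_1
entry J[5][1] = 1.0000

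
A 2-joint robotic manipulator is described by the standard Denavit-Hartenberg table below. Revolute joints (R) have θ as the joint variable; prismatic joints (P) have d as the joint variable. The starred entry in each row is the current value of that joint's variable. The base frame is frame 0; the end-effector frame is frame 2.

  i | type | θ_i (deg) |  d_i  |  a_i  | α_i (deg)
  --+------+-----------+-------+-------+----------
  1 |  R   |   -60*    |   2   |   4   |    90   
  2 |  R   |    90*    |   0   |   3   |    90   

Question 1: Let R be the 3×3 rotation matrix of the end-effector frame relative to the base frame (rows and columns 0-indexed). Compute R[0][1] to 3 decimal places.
-0.866

End-effector y-axis (col 1 of R) = (-0.8660,-0.5000,0.0000)
R[0][1] = -0.8660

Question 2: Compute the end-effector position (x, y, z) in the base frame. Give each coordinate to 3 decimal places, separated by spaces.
2.000 -3.464 5.000

after link 1: o_1 = (2.0000, -3.4641, 2.0000)
after link 2: o_2 = (2.0000, -3.4641, 5.0000)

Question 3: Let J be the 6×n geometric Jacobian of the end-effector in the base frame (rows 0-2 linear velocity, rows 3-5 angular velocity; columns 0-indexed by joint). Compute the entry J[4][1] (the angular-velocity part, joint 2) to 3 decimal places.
-0.500

axis z_1 = (-0.8660,-0.5000,0.0000); lever o_n−o_1 = (0.0000,0.0000,3.0000)
cross product → J_v[:, 1] = (-1.5000,2.5981,0.0000)
J_ω[:, 1] = z_1
entry J[4][1] = -0.5000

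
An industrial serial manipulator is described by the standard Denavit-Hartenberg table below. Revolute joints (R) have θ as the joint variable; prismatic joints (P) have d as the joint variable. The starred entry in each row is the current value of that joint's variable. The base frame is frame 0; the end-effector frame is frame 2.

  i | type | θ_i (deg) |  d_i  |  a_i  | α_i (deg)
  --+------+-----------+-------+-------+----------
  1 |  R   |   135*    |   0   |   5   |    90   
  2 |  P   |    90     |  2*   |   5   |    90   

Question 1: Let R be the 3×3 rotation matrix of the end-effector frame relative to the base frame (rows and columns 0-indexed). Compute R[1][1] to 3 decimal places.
End-effector y-axis (col 1 of R) = (0.7071,0.7071,0.0000)
R[1][1] = 0.7071

0.707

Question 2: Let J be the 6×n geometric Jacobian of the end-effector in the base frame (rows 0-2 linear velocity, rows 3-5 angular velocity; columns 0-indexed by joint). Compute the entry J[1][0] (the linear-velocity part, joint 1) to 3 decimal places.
axis z_0 = ẑ; lever o_n−o_0 = (-2.1213,4.9497,5.0000)
cross product → J_v[:, 0] = (-4.9497,-2.1213,0.0000)
J_ω[:, 0] = z_0
entry J[1][0] = -2.1213

-2.121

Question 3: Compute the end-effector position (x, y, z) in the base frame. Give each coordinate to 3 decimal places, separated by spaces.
-2.121 4.950 5.000

after link 1: o_1 = (-3.5355, 3.5355, 0.0000)
after link 2: o_2 = (-2.1213, 4.9497, 5.0000)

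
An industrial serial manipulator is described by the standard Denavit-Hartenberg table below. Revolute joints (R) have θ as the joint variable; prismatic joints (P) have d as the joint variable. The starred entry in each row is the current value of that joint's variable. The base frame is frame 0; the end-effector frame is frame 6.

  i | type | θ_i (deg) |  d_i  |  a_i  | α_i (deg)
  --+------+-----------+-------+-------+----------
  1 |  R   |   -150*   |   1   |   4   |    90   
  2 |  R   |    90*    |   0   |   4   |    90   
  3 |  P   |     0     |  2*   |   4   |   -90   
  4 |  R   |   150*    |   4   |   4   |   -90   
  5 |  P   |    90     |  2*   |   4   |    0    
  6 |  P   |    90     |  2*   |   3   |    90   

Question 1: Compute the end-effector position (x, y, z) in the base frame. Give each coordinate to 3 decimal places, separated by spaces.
after link 1: o_1 = (-3.4641, -2.0000, 1.0000)
after link 2: o_2 = (-3.4641, -2.0000, 5.0000)
after link 3: o_3 = (-5.1962, -3.0000, 9.0000)
after link 4: o_4 = (-5.4641, 1.4641, 5.5359)
after link 5: o_5 = (-4.9641, -2.8660, 4.5359)
after link 6: o_6 = (-7.7631, -4.4821, 6.1340)

-7.763 -4.482 6.134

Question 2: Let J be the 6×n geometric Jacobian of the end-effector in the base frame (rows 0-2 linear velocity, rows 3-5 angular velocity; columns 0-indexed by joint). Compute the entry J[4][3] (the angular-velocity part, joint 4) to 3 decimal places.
0.866

axis z_3 = (-0.5000,0.8660,0.0000); lever o_n−o_3 = (-2.5670,-1.4821,-2.8660)
cross product → J_v[:, 3] = (-2.4821,-1.4330,2.9641)
J_ω[:, 3] = z_3
entry J[4][3] = 0.8660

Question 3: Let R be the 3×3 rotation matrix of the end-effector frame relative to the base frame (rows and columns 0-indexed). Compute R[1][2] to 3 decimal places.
End-effector z-axis (col 2 of R) = (0.5000,-0.8660,-0.0000)
R[1][2] = -0.8660

-0.866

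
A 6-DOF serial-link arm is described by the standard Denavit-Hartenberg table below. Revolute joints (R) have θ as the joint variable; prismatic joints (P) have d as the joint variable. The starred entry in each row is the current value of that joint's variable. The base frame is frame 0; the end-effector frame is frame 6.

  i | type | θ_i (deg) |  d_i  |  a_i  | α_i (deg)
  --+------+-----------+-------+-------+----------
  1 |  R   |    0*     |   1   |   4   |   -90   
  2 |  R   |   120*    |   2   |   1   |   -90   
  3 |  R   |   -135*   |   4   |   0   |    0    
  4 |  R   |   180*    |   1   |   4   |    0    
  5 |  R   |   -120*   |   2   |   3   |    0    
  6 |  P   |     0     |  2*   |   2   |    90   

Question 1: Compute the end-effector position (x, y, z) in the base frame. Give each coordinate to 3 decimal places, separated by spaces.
after link 1: o_1 = (4.0000, 0.0000, 1.0000)
after link 2: o_2 = (3.5000, 2.0000, 0.1340)
after link 3: o_3 = (0.0359, 2.0000, 2.1340)
after link 4: o_4 = (-2.2443, -0.8284, 0.1845)
after link 5: o_5 = (-4.3646, 2.0694, 0.5121)
after link 6: o_6 = (-6.3555, 4.0012, 1.0638)

-6.355 4.001 1.064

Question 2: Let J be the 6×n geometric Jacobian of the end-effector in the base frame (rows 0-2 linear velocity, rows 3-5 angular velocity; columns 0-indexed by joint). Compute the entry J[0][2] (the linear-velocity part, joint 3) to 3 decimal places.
-1.001

axis z_2 = (-0.8660,0.0000,0.5000); lever o_n−o_2 = (-9.8555,2.0012,0.9298)
cross product → J_v[:, 2] = (-1.0006,-4.1225,-1.7331)
J_ω[:, 2] = z_2
entry J[0][2] = -1.0006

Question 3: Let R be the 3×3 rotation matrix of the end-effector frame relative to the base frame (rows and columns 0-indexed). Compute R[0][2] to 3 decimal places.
End-effector z-axis (col 2 of R) = (0.4830,0.2588,0.8365)
R[0][2] = 0.4830

0.483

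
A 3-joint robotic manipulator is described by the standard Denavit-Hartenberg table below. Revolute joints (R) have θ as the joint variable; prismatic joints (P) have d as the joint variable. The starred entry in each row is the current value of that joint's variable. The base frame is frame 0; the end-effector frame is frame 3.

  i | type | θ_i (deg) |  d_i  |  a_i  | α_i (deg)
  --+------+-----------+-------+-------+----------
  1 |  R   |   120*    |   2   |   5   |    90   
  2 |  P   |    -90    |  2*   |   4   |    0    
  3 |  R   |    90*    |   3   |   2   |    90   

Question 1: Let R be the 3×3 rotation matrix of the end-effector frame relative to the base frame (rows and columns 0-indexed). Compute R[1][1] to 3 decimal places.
0.500

End-effector y-axis (col 1 of R) = (0.8660,0.5000,0.0000)
R[1][1] = 0.5000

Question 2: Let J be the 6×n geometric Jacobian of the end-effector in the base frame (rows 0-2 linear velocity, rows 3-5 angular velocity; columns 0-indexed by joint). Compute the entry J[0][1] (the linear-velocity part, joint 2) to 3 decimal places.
prismatic axis z_1 = (0.8660,0.5000,0.0000)
J_v[:, 1] = z_1; J_ω[:, 1] = (0,0,0)
entry J[0][1] = 0.8660

0.866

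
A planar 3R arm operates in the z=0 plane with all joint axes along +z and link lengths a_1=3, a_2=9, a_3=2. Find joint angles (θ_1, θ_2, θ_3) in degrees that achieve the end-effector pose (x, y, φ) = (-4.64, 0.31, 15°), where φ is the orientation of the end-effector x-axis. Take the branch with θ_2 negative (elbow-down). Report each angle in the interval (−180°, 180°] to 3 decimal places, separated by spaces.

wrist centre = target − a_3·(cos φ, sin φ) = (-6.5719, -0.2076)
cos θ_2 = (43.2323−3²−9²)/(2·3·9) = -0.8661; θ_2 = -150.0048° (elbow-down)
β = atan2(-0.2076,-6.5719) = -178.1903°; ψ = atan2(-4.4993,-4.7946) = -136.8197°
θ_1 = β − ψ = -41.3707°
θ_3 = φ − θ_1 − θ_2 = -153.6245° (wrapped to (-180°,180°])

-41.371 -150.005 -153.624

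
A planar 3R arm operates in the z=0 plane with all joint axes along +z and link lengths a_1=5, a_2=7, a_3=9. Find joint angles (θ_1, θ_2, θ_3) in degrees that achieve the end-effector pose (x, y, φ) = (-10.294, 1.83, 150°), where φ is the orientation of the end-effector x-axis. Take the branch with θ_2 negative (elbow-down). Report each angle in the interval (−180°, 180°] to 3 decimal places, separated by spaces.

wrist centre = target − a_3·(cos φ, sin φ) = (-2.4998, -2.6700)
cos θ_2 = (13.3778−5²−7²)/(2·5·7) = -0.8660; θ_2 = -150.0008° (elbow-down)
β = atan2(-2.6700,-2.4998) = -133.1141°; ψ = atan2(-3.4999,-1.0622) = -106.8830°
θ_1 = β − ψ = -26.2310°
θ_3 = φ − θ_1 − θ_2 = -33.7682° (wrapped to (-180°,180°])

-26.231 -150.001 -33.768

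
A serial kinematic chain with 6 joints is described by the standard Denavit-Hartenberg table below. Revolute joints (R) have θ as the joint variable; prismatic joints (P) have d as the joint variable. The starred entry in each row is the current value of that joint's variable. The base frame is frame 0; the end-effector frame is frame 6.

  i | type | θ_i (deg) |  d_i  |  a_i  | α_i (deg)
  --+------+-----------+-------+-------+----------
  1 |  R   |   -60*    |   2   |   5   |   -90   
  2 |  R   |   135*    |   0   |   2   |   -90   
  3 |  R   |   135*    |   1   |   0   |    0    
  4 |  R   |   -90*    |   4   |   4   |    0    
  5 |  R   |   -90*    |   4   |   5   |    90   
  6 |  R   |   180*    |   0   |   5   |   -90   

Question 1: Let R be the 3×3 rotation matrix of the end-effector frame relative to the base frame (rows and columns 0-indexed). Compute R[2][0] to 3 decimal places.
End-effector x-axis (col 0 of R) = (-0.3624,-0.7866,0.5000)
R[2][0] = 0.5000

0.500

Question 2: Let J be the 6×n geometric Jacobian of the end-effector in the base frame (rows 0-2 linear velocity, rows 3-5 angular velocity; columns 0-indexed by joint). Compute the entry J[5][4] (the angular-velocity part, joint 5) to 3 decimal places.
axis z_4 = (-0.3536,0.6124,0.7071); lever o_n−o_4 = (-1.4142,2.4495,2.8284)
cross product → J_v[:, 4] = (-0.0000,0.0000,-0.0000)
J_ω[:, 4] = z_4
entry J[5][4] = 0.7071

0.707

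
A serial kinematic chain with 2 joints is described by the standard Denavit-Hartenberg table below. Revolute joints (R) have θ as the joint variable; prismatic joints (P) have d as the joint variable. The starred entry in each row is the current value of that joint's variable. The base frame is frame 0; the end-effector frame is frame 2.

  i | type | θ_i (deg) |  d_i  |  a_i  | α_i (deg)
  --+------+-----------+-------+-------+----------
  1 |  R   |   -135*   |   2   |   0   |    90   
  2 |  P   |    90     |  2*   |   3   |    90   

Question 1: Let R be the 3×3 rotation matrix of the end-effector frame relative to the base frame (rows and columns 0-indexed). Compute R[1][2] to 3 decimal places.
End-effector z-axis (col 2 of R) = (-0.7071,-0.7071,-0.0000)
R[1][2] = -0.7071

-0.707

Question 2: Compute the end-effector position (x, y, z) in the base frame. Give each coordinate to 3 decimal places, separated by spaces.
-1.414 1.414 5.000

after link 1: o_1 = (0.0000, 0.0000, 2.0000)
after link 2: o_2 = (-1.4142, 1.4142, 5.0000)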